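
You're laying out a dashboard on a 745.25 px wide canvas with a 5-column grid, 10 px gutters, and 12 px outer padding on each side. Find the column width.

Inside the margins: 745.25 − 24 = 721.25 px.
721.25 − 4·10 = 681.25; ÷5 gives c = 136.25 px.

136.25 px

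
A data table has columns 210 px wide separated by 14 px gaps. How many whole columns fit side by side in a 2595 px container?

k columns need k·210 + (k−1)·14 = k·224 − 14.
k·224 − 14 ≤ 2595 → k ≤ 2609 / 224 ≈ 11.65, so k = 11.

11 columns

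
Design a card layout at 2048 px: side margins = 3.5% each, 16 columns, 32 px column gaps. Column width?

89.04 px

Each margin = 3.5% of 2048 = 71.68 px; content = 2048 − 2·71.68 = 1904.64 px.
16 columns + 15 column gaps: 16c + 15·32 = 1904.64.
16c = 1904.64 − 480 = 1424.64, so c = 89.04 px.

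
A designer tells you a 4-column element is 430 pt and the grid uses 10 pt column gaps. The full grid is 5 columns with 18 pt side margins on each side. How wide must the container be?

430 − 3·10 = 400; ÷4 gives c = 100 pt.
Total width: 2·18 + 5·100 + 4·10 = 576 pt.

576 pt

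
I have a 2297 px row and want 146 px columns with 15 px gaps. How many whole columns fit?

14 columns

k columns need k·146 + (k−1)·15 = k·161 − 15.
k·161 − 15 ≤ 2297 → k ≤ 2312 / 161 ≈ 14.36, so k = 14.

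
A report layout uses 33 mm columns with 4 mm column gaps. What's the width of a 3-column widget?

107 mm

3 columns plus 2 column gaps: 99 + 8 = 107 mm.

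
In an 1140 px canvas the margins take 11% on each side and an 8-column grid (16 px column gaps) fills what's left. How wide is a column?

Margins: 11% × 1140 = 125.4 px each, so content = 1140 − 250.8 = 889.2 px.
889.2 − 7·16 = 777.2; ÷8 gives c = 97.15 px.

97.15 px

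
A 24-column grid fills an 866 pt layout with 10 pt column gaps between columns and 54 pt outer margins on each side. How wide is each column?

22 pt

Content width = 866 − 2·54 = 758 pt.
Subtracting 23 column gaps of 10 leaves 528 for 24 columns, so c = 22 pt.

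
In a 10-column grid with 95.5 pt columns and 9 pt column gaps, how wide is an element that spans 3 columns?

3-column span = 3·95.5 + 2·9 = 304.5 pt.

304.5 pt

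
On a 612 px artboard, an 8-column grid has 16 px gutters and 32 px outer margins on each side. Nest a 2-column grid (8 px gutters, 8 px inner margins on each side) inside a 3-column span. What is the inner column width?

85.75 px

Take off 64 px of margins, leaving 548 px.
8 columns + 7 gutters: 8c + 7·16 = 548.
8c = 548 − 112 = 436, so c = 54.5 px.
3-column span = 3·54.5 + 2·16 = 195.5 px.
Inner content = 195.5 − 2·8 = 179.5 px.
Subtracting 1 gutter of 8 leaves 171.5 for 2 columns, so d = 85.75 px.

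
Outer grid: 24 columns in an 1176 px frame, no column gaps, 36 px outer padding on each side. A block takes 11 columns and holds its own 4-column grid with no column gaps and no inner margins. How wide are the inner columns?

Inside the margins: 1176 − 72 = 1104 px.
1104 / 24 = 46 px per column.
With no column gaps, 11 columns span 11·46 = 506 px.
4d = 506 → d = 126.5 px.

126.5 px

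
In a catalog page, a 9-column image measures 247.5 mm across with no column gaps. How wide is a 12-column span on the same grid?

330 mm

247.5 / 9 = 27.5 mm per column.
12-column span = 12·27.5 = 330 mm.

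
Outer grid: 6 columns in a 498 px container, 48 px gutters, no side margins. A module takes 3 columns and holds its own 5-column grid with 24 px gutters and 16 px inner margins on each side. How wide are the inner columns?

6c + 5·48 = 498 → 6c = 258 → c = 43 px.
3-column span = 3·43 + 2·48 = 225 px.
Inner content = 225 − 2·16 = 193 px.
193 − 4·24 = 97; ÷5 gives d = 19.4 px.

19.4 px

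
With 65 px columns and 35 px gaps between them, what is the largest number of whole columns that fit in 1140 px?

Each extra column adds 65 + 35 = 100 px.
(1140 + 35) / 100 = 11.75, so 11 columns fit.

11 columns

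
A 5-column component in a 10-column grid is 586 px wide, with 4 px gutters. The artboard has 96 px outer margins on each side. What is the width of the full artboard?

586 − 4·4 = 570; ÷5 gives c = 114 px.
Total width: 2·96 + 10·114 + 9·4 = 1368 px.

1368 px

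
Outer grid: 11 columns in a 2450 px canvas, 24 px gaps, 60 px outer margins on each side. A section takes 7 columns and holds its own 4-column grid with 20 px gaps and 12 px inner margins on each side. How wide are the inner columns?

Take off 120 px of margins, leaving 2330 px.
2330 − 10·24 = 2090; ÷11 gives c = 190 px.
7 columns plus 6 gaps: 1330 + 144 = 1474 px.
Inner content = 1474 − 2·12 = 1450 px.
4d + 3·20 = 1450 → 4d = 1390 → d = 347.5 px.

347.5 px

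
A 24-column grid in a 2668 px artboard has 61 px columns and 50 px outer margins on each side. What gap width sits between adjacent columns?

48 px

Take off 100 px of margins, leaving 2568 px.
Columns use 1464 px, leaving 1104 px across 23 gaps = 48 px each.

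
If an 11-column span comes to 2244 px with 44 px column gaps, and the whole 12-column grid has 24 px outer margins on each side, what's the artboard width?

2500 px

2244 − 10·44 = 1804; ÷11 gives c = 164 px.
Total width: 2·24 + 12·164 + 11·44 = 2500 px.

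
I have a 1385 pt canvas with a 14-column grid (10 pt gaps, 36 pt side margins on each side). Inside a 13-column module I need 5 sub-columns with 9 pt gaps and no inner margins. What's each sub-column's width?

Subtract both margins: 1385 − 2·36 = 1313 pt.
1313 − 13·10 = 1183; ÷14 gives c = 84.5 pt.
Span of 13: 13·84.5 + 12·10 = 1098.5 + 120 = 1218.5 pt.
5d + 4·9 = 1218.5 → 5d = 1182.5 → d = 236.5 pt.

236.5 pt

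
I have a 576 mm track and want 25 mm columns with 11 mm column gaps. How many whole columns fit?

16 columns: 16·25 + 15·11 = 565 mm ≤ 576.
17 columns: 601 mm > 576. So 16.

16 columns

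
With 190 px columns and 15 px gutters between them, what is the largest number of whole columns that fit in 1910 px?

k columns need k·190 + (k−1)·15 = k·205 − 15.
k·205 − 15 ≤ 1910 → k ≤ 1925 / 205 ≈ 9.39, so k = 9.

9 columns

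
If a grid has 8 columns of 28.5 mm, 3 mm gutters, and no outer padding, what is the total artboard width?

Total width: 8·28.5 + 7·3 = 249 mm.

249 mm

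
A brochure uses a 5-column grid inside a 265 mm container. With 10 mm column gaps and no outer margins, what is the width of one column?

45 mm

265 − 4·10 = 225; ÷5 gives c = 45 mm.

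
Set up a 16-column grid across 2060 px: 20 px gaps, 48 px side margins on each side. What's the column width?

Content width = 2060 − 2·48 = 1964 px.
16c + 15·20 = 1964 → 16c = 1664 → c = 104 px.

104 px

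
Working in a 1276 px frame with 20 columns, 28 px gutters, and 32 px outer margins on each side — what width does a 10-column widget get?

592 px

Take off 64 px of margins, leaving 1212 px.
20 columns + 19 gutters: 20c + 19·28 = 1212.
20c = 1212 − 532 = 680, so c = 34 px.
Span of 10: 10·34 + 9·28 = 340 + 252 = 592 px.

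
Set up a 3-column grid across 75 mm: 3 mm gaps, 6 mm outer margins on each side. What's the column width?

19 mm

Subtract both margins: 75 − 2·6 = 63 mm.
3c + 2·3 = 63 → 3c = 57 → c = 19 mm.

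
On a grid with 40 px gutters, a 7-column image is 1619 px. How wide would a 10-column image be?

2330 px

Subtracting 6 gutters of 40 leaves 1379 for 7 columns, so c = 197 px.
10-column span = 10·197 + 9·40 = 2330 px.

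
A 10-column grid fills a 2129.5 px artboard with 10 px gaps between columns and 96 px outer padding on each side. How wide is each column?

184.75 px

Take off 192 px of margins, leaving 1937.5 px.
1937.5 − 9·10 = 1847.5; ÷10 gives c = 184.75 px.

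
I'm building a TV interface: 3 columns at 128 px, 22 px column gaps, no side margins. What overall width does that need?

Canvas = 3·128 + 2·22 = 384 + 44 = 428 px.

428 px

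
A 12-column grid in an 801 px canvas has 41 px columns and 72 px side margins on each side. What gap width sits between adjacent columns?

Take off 144 px of margins, leaving 657 px.
Columns use 492 px, leaving 165 px across 11 gaps = 15 px each.

15 px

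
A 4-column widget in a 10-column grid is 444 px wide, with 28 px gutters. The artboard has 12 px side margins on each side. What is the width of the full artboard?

4 columns + 3 gutters: 4c + 3·28 = 444.
4c = 444 − 84 = 360, so c = 90 px.
Total width: 2·12 + 10·90 + 9·28 = 1176 px.

1176 px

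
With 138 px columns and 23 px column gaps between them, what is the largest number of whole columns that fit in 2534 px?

15 columns

k columns need k·138 + (k−1)·23 = k·161 − 23.
k·161 − 23 ≤ 2534 → k ≤ 2557 / 161 ≈ 15.88, so k = 15.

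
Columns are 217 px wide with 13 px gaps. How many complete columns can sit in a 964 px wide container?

4 columns

4 columns: 4·217 + 3·13 = 907 px ≤ 964.
5 columns: 1137 px > 964. So 4.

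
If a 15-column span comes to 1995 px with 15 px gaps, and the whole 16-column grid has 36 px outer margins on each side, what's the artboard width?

15c + 14·15 = 1995 → 15c = 1785 → c = 119 px.
Artboard = 2·36 + 16·119 + 15·15 = 72 + 1904 + 225 = 2201 px.

2201 px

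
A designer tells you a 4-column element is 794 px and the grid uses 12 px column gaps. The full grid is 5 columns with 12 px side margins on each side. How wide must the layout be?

4c + 3·12 = 794 → 4c = 758 → c = 189.5 px.
Layout = 2·12 + 5·189.5 + 4·12 = 24 + 947.5 + 48 = 1019.5 px.

1019.5 px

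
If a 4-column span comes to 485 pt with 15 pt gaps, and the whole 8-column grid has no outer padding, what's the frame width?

985 pt

485 − 3·15 = 440; ÷4 gives c = 110 pt.
Total width: 8·110 + 7·15 = 985 pt.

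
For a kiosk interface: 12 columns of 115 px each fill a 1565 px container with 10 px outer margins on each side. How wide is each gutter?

Take off 20 px of margins, leaving 1545 px.
12·115 + 11g = 1545 → 11g = 165 → g = 15 px.

15 px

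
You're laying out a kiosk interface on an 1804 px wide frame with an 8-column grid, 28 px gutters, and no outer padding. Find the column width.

8 columns + 7 gutters: 8c + 7·28 = 1804.
8c = 1804 − 196 = 1608, so c = 201 px.

201 px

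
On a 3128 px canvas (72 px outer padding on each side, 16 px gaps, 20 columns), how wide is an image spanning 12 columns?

1784 px

Content width = 3128 − 2·72 = 2984 px.
20 columns + 19 gaps: 20c + 19·16 = 2984.
20c = 2984 − 304 = 2680, so c = 134 px.
Span of 12: 12·134 + 11·16 = 1608 + 176 = 1784 px.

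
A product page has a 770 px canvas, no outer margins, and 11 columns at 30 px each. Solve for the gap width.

11 columns take 11·30 = 330 px; remaining 440 splits into 10 gaps.
g = 440 / 10 = 44 px.

44 px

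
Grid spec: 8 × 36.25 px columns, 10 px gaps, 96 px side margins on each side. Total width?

Frame = 2·96 + 8·36.25 + 7·10 = 192 + 290 + 70 = 552 px.

552 px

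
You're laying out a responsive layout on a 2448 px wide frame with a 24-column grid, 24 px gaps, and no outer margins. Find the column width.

24c + 23·24 = 2448 → 24c = 1896 → c = 79 px.

79 px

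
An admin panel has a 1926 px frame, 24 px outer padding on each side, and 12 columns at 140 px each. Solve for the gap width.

Subtract both margins: 1926 − 2·24 = 1878 px.
Columns use 1680 px, leaving 198 px across 11 gaps = 18 px each.

18 px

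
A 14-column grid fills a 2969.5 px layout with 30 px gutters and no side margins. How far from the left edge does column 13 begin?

Subtracting 13 gutters of 30 leaves 2579.5 for 14 columns, so c = 184.25 px.
Before column 13: 12 columns + 12 gutters.
Offset = 12·(184.25 + 30) = 12·214.25 = 2571 px.

2571 px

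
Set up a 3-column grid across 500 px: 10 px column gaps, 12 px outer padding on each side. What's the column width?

152 px

Take off 24 px of margins, leaving 476 px.
476 − 2·10 = 456; ÷3 gives c = 152 px.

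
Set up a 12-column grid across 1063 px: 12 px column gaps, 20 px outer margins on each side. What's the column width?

Subtract both margins: 1063 − 2·20 = 1023 px.
1023 − 11·12 = 891; ÷12 gives c = 74.25 px.

74.25 px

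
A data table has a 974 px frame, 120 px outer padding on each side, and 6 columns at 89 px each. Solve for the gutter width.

40 px

Subtract both margins: 974 − 2·120 = 734 px.
6·89 + 5g = 734 → 5g = 200 → g = 40 px.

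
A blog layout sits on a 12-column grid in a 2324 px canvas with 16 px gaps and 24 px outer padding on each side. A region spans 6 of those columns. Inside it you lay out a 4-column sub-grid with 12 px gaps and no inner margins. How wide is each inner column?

273.5 px

Take off 48 px of margins, leaving 2276 px.
Subtracting 11 gaps of 16 leaves 2100 for 12 columns, so c = 175 px.
6-column span = 6·175 + 5·16 = 1130 px.
Subtracting 3 gaps of 12 leaves 1094 for 4 columns, so d = 273.5 px.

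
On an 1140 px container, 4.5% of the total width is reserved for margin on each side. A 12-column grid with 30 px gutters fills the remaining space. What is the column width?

Each margin = 4.5% of 1140 = 51.3 px; content = 1140 − 2·51.3 = 1037.4 px.
1037.4 − 11·30 = 707.4; ÷12 gives c = 58.95 px.

58.95 px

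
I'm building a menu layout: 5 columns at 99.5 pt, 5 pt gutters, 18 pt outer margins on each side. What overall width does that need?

Adding margins, columns and gutters: 36 + 497.5 + 20 = 553.5 pt.

553.5 pt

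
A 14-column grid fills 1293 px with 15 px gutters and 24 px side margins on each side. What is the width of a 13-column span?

1155 px

Take off 48 px of margins, leaving 1245 px.
Subtracting 13 gutters of 15 leaves 1050 for 14 columns, so c = 75 px.
Span of 13: 13·75 + 12·15 = 975 + 180 = 1155 px.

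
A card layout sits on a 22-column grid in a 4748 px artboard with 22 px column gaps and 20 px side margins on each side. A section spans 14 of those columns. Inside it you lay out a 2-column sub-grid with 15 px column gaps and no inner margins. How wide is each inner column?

1486.5 px

Take off 40 px of margins, leaving 4708 px.
Subtracting 21 column gaps of 22 leaves 4246 for 22 columns, so c = 193 px.
14 columns plus 13 column gaps: 2702 + 286 = 2988 px.
2988 − 1·15 = 2973; ÷2 gives d = 1486.5 px.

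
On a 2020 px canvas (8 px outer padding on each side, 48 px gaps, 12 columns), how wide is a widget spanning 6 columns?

Inside the margins: 2020 − 16 = 2004 px.
12 columns + 11 gaps: 12c + 11·48 = 2004.
12c = 2004 − 528 = 1476, so c = 123 px.
6-column span = 6·123 + 5·48 = 978 px.

978 px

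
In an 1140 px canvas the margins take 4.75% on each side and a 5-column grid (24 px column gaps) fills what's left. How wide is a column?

1140 × (1 − 2·4.75%) = 1140 × 90.5% = 1031.7 px for the columns.
5c + 4·24 = 1031.7 → 5c = 935.7 → c = 187.14 px.

187.14 px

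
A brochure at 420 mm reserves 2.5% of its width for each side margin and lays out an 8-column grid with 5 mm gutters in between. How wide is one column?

420 × (1 − 2·2.5%) = 420 × 95% = 399 mm for the columns.
399 − 7·5 = 364; ÷8 gives c = 45.5 mm.

45.5 mm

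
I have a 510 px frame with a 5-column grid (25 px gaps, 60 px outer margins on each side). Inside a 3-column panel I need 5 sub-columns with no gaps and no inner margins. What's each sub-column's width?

Inside the margins: 510 − 120 = 390 px.
5c + 4·25 = 390 → 5c = 290 → c = 58 px.
3-column span = 3·58 + 2·25 = 224 px.
5d = 224 → d = 44.8 px.

44.8 px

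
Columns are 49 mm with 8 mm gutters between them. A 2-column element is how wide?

2-column span = 2·49 + 1·8 = 106 mm.

106 mm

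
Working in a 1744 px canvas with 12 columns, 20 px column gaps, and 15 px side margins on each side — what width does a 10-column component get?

Subtract both margins: 1744 − 2·15 = 1714 px.
12c + 11·20 = 1714 → 12c = 1494 → c = 124.5 px.
10-column span = 10·124.5 + 9·20 = 1425 px.

1425 px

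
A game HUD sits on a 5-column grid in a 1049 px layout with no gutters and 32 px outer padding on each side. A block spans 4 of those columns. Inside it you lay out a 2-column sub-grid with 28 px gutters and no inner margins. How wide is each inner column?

380 px

Inside the margins: 1049 − 64 = 985 px.
985 / 5 = 197 px per column.
4-column span = 4·197 = 788 px.
2 columns + 1 gutter: 2d + 1·28 = 788.
2d = 788 − 28 = 760, so d = 380 px.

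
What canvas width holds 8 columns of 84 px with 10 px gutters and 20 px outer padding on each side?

782 px

Adding margins, columns and gutters: 40 + 672 + 70 = 782 px.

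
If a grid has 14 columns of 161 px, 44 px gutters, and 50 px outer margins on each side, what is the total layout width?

Adding margins, columns and gutters: 100 + 2254 + 572 = 2926 px.

2926 px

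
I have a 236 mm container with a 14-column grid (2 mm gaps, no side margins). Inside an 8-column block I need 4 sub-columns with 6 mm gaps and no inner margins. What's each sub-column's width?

29 mm

14 columns + 13 gaps: 14c + 13·2 = 236.
14c = 236 − 26 = 210, so c = 15 mm.
Span of 8: 8·15 + 7·2 = 120 + 14 = 134 mm.
134 − 3·6 = 116; ÷4 gives d = 29 mm.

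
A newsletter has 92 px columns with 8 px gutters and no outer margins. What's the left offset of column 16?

1500 px

Before column 16: 15 columns + 15 gutters.
Offset = 15·(92 + 8) = 15·100 = 1500 px.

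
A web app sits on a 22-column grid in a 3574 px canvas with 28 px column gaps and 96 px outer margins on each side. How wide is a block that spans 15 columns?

2297 px

Content width = 3574 − 2·96 = 3382 px.
22c + 21·28 = 3382 → 22c = 2794 → c = 127 px.
15 columns plus 14 column gaps: 1905 + 392 = 2297 px.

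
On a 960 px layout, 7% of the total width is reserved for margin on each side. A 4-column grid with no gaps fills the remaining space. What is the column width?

206.4 px

960 × (1 − 2·7%) = 960 × 86% = 825.6 px for the columns.
4c = 825.6 → c = 206.4 px.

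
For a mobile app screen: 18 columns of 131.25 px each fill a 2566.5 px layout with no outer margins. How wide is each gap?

18·131.25 + 17g = 2566.5 → 17g = 204 → g = 12 px.

12 px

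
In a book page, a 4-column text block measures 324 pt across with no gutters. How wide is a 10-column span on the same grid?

810 pt

324 / 4 = 81 pt per column.
10-column span = 10·81 = 810 pt.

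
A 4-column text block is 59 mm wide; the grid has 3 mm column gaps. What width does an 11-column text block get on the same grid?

167.5 mm

4c + 3·3 = 59 → 4c = 50 → c = 12.5 mm.
11-column span = 11·12.5 + 10·3 = 167.5 mm.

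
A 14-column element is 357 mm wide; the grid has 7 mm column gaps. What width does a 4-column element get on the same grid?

14c + 13·7 = 357 → 14c = 266 → c = 19 mm.
Span of 4: 4·19 + 3·7 = 76 + 21 = 97 mm.

97 mm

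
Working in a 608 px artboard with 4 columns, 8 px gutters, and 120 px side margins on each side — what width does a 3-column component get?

274 px

Content width = 608 − 2·120 = 368 px.
Subtracting 3 gutters of 8 leaves 344 for 4 columns, so c = 86 px.
3 columns plus 2 gutters: 258 + 16 = 274 px.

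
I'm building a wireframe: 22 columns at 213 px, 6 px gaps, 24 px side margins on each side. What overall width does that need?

Adding margins, columns and gutters: 48 + 4686 + 126 = 4860 px.

4860 px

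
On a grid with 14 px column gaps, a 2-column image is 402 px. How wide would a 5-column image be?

402 − 1·14 = 388; ÷2 gives c = 194 px.
5 columns plus 4 column gaps: 970 + 56 = 1026 px.

1026 px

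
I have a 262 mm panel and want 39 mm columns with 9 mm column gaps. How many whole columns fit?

5 columns

5 columns: 5·39 + 4·9 = 231 mm ≤ 262.
6 columns: 279 mm > 262. So 5.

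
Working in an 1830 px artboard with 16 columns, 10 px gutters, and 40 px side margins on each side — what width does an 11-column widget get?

1200 px

Take off 80 px of margins, leaving 1750 px.
16c + 15·10 = 1750 → 16c = 1600 → c = 100 px.
11-column span = 11·100 + 10·10 = 1200 px.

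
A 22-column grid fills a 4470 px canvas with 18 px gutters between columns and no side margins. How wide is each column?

22 columns + 21 gutters: 22c + 21·18 = 4470.
22c = 4470 − 378 = 4092, so c = 186 px.

186 px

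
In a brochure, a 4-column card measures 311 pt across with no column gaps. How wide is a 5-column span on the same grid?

388.75 pt

311 / 4 = 77.75 pt per column.
5-column span = 5·77.75 = 388.75 pt.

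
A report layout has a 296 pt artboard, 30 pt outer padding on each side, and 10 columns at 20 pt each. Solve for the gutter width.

4 pt

Subtract both margins: 296 − 2·30 = 236 pt.
10 columns take 10·20 = 200 pt; remaining 36 splits into 9 gutters.
g = 36 / 9 = 4 pt.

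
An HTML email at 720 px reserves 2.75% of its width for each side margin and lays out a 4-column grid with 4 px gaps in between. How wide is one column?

167.1 px

720 × (1 − 2·2.75%) = 720 × 94.5% = 680.4 px for the columns.
Subtracting 3 gaps of 4 leaves 668.4 for 4 columns, so c = 167.1 px.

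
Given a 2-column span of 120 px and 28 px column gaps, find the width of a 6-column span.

2c + 1·28 = 120 → 2c = 92 → c = 46 px.
6-column span = 6·46 + 5·28 = 416 px.

416 px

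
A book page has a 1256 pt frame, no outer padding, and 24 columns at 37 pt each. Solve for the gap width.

24·37 + 23g = 1256 → 23g = 368 → g = 16 pt.

16 pt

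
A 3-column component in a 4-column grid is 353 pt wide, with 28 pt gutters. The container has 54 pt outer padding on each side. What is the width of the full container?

353 − 2·28 = 297; ÷3 gives c = 99 pt.
Container = 2·54 + 4·99 + 3·28 = 108 + 396 + 84 = 588 pt.

588 pt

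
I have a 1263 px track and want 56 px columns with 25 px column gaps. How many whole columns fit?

Each extra column adds 56 + 25 = 81 px.
(1263 + 25) / 81 = 15.90, so 15 columns fit.

15 columns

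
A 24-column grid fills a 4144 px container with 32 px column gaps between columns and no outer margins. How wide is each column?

24 columns + 23 column gaps: 24c + 23·32 = 4144.
24c = 4144 − 736 = 3408, so c = 142 px.

142 px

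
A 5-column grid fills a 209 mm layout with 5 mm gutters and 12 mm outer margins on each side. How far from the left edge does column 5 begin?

Subtract both margins: 209 − 2·12 = 185 mm.
5c + 4·5 = 185 → 5c = 165 → c = 33 mm.
Column 5 starts at margin + 4·(column + gutter) = 12 + 4·38 = 164 mm.

164 mm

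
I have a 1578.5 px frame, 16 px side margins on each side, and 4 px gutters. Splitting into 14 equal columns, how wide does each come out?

106.75 px

Take off 32 px of margins, leaving 1546.5 px.
14c + 13·4 = 1546.5 → 14c = 1494.5 → c = 106.75 px.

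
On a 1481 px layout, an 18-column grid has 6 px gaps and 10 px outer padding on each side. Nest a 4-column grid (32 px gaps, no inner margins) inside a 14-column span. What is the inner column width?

259.75 px

Take off 20 px of margins, leaving 1461 px.
18c + 17·6 = 1461 → 18c = 1359 → c = 75.5 px.
14-column span = 14·75.5 + 13·6 = 1135 px.
Subtracting 3 gaps of 32 leaves 1039 for 4 columns, so d = 259.75 px.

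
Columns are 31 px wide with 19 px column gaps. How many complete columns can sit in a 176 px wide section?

Each extra column adds 31 + 19 = 50 px.
(176 + 19) / 50 = 3.90, so 3 columns fit.

3 columns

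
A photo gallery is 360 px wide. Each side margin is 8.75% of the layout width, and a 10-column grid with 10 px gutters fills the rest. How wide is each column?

20.7 px

Each margin = 8.75% of 360 = 31.5 px; content = 360 − 2·31.5 = 297 px.
Subtracting 9 gutters of 10 leaves 207 for 10 columns, so c = 20.7 px.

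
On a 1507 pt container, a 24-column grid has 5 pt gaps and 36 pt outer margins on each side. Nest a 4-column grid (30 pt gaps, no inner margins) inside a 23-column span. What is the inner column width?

321.25 pt

Inside the margins: 1507 − 72 = 1435 pt.
1435 − 23·5 = 1320; ÷24 gives c = 55 pt.
Span of 23: 23·55 + 22·5 = 1265 + 110 = 1375 pt.
4 columns + 3 gaps: 4d + 3·30 = 1375.
4d = 1375 − 90 = 1285, so d = 321.25 pt.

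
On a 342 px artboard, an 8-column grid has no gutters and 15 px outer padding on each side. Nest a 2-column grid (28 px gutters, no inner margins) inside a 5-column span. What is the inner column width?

Take off 30 px of margins, leaving 312 px.
With no gutters, each column is 312/8 = 39 px.
With no gutters, 5 columns span 5·39 = 195 px.
195 − 1·28 = 167; ÷2 gives d = 83.5 px.

83.5 px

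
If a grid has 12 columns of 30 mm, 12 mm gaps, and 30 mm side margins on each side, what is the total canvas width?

552 mm

Total width: 2·30 + 12·30 + 11·12 = 552 mm.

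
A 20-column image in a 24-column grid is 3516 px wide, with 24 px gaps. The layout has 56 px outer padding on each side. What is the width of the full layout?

4336 px

20c + 19·24 = 3516 → 20c = 3060 → c = 153 px.
Total width: 2·56 + 24·153 + 23·24 = 4336 px.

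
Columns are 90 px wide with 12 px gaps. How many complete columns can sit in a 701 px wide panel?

6 columns

Each extra column adds 90 + 12 = 102 px.
(701 + 12) / 102 = 6.99, so 6 columns fit.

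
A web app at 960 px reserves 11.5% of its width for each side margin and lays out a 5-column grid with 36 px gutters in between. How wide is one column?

Margins: 11.5% × 960 = 110.4 px each, so content = 960 − 220.8 = 739.2 px.
739.2 − 4·36 = 595.2; ÷5 gives c = 119.04 px.

119.04 px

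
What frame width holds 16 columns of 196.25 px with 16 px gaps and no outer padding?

Summing: 3140 + 240 = 3380 px.

3380 px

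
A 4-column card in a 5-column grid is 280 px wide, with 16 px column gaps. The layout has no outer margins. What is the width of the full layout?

4 columns + 3 column gaps: 4c + 3·16 = 280.
4c = 280 − 48 = 232, so c = 58 px.
Summing: 290 + 64 = 354 px.

354 px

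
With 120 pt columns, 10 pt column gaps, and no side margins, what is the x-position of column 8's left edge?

Before column 8: 7 columns + 7 column gaps.
Offset = 7·(120 + 10) = 7·130 = 910 pt.

910 pt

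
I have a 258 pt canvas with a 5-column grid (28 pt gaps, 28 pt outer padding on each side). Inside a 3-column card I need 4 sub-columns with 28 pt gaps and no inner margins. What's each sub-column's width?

6.5 pt

Subtract both margins: 258 − 2·28 = 202 pt.
5c + 4·28 = 202 → 5c = 90 → c = 18 pt.
3-column span = 3·18 + 2·28 = 110 pt.
110 − 3·28 = 26; ÷4 gives d = 6.5 pt.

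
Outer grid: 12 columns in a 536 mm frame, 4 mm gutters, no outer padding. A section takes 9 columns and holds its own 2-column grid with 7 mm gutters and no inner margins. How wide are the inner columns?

536 − 11·4 = 492; ÷12 gives c = 41 mm.
9 columns plus 8 gutters: 369 + 32 = 401 mm.
Subtracting 1 gutter of 7 leaves 394 for 2 columns, so d = 197 mm.

197 mm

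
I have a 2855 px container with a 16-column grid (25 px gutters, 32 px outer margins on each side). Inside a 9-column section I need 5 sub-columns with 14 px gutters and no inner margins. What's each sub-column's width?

Subtract both margins: 2855 − 2·32 = 2791 px.
16 columns + 15 gutters: 16c + 15·25 = 2791.
16c = 2791 − 375 = 2416, so c = 151 px.
9 columns plus 8 gutters: 1359 + 200 = 1559 px.
1559 − 4·14 = 1503; ÷5 gives d = 300.6 px.

300.6 px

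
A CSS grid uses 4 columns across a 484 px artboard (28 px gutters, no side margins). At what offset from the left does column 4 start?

384 px

Subtracting 3 gutters of 28 leaves 400 for 4 columns, so c = 100 px.
No margin, so column 4 starts at 3·(column + gutter) = 3·128 = 384 px.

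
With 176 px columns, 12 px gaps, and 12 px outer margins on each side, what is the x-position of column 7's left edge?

1140 px

Each column+gutter stride is 188 px; 6 of them past the 12 px margin is 12 + 1128 = 1140 px.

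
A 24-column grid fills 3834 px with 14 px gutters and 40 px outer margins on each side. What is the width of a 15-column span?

Inside the margins: 3834 − 80 = 3754 px.
Subtracting 23 gutters of 14 leaves 3432 for 24 columns, so c = 143 px.
15-column span = 15·143 + 14·14 = 2341 px.

2341 px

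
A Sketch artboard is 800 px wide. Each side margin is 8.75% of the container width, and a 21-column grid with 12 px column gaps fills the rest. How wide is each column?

800 × (1 − 2·8.75%) = 800 × 82.5% = 660 px for the columns.
660 − 20·12 = 420; ÷21 gives c = 20 px.

20 px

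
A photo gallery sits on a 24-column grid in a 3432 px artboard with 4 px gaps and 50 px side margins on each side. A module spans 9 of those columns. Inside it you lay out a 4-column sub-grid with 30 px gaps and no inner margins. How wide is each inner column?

Subtract both margins: 3432 − 2·50 = 3332 px.
24c + 23·4 = 3332 → 24c = 3240 → c = 135 px.
9-column span = 9·135 + 8·4 = 1247 px.
4 columns + 3 gaps: 4d + 3·30 = 1247.
4d = 1247 − 90 = 1157, so d = 289.25 px.

289.25 px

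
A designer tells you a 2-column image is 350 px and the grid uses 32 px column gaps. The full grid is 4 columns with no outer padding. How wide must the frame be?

732 px

350 − 1·32 = 318; ÷2 gives c = 159 px.
Frame = 4·159 + 3·32 = 636 + 96 = 732 px.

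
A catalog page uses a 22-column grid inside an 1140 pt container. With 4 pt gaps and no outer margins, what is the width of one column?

22c + 21·4 = 1140 → 22c = 1056 → c = 48 pt.

48 pt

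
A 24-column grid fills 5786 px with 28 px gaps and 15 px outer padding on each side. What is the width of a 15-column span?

Content width = 5786 − 2·15 = 5756 px.
24 columns + 23 gaps: 24c + 23·28 = 5756.
24c = 5756 − 644 = 5112, so c = 213 px.
15 columns plus 14 gaps: 3195 + 392 = 3587 px.

3587 px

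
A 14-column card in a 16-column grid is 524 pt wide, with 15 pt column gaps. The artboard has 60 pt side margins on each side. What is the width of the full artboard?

721 pt

Subtracting 13 column gaps of 15 leaves 329 for 14 columns, so c = 23.5 pt.
Artboard = 2·60 + 16·23.5 + 15·15 = 120 + 376 + 225 = 721 pt.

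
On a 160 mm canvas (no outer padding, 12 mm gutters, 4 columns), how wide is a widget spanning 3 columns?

117 mm

160 − 3·12 = 124; ÷4 gives c = 31 mm.
Span of 3: 3·31 + 2·12 = 93 + 24 = 117 mm.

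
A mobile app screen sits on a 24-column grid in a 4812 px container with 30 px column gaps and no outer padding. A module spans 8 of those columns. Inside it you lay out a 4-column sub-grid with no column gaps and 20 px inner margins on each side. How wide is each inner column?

Subtracting 23 column gaps of 30 leaves 4122 for 24 columns, so c = 171.75 px.
Span of 8: 8·171.75 + 7·30 = 1374 + 210 = 1584 px.
Inner content = 1584 − 2·20 = 1544 px.
With no column gaps, each column is 1544/4 = 386 px.

386 px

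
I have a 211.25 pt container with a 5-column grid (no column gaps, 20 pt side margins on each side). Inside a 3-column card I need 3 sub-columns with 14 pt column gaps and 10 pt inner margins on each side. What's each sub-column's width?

Take off 40 pt of margins, leaving 171.25 pt.
171.25 / 5 = 34.25 pt per column.
With no column gaps, 3 columns span 3·34.25 = 102.75 pt.
Inner content = 102.75 − 2·10 = 82.75 pt.
3 columns + 2 column gaps: 3d + 2·14 = 82.75.
3d = 82.75 − 28 = 54.75, so d = 18.25 pt.

18.25 pt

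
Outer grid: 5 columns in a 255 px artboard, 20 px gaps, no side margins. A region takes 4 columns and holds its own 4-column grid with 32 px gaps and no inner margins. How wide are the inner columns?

5c + 4·20 = 255 → 5c = 175 → c = 35 px.
4 columns plus 3 gaps: 140 + 60 = 200 px.
4d + 3·32 = 200 → 4d = 104 → d = 26 px.

26 px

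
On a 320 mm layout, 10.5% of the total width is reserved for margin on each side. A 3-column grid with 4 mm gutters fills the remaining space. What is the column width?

Margins: 10.5% × 320 = 33.6 mm each, so content = 320 − 67.2 = 252.8 mm.
3 columns + 2 gutters: 3c + 2·4 = 252.8.
3c = 252.8 − 8 = 244.8, so c = 81.6 mm.

81.6 mm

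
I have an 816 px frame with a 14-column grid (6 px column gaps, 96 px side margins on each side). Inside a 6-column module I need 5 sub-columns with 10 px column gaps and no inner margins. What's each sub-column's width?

Take off 192 px of margins, leaving 624 px.
624 − 13·6 = 546; ÷14 gives c = 39 px.
6-column span = 6·39 + 5·6 = 264 px.
5 columns + 4 column gaps: 5d + 4·10 = 264.
5d = 264 − 40 = 224, so d = 44.8 px.

44.8 px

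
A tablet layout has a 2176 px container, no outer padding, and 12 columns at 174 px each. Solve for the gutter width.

12·174 + 11g = 2176 → 11g = 88 → g = 8 px.

8 px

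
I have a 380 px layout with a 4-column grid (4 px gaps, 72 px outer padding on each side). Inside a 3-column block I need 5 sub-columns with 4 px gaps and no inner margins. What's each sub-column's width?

32 px

Inside the margins: 380 − 144 = 236 px.
4 columns + 3 gaps: 4c + 3·4 = 236.
4c = 236 − 12 = 224, so c = 56 px.
Span of 3: 3·56 + 2·4 = 168 + 8 = 176 px.
Subtracting 4 gaps of 4 leaves 160 for 5 columns, so d = 32 px.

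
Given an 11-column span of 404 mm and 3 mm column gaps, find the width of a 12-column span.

404 − 10·3 = 374; ÷11 gives c = 34 mm.
Span of 12: 12·34 + 11·3 = 408 + 33 = 441 mm.

441 mm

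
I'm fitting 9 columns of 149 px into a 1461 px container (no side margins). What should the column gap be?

15 px

9 columns take 9·149 = 1341 px; remaining 120 splits into 8 column gaps.
g = 120 / 8 = 15 px.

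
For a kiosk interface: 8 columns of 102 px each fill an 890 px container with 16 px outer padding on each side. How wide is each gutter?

Inside the margins: 890 − 32 = 858 px.
8 columns take 8·102 = 816 px; remaining 42 splits into 7 gutters.
g = 42 / 7 = 6 px.

6 px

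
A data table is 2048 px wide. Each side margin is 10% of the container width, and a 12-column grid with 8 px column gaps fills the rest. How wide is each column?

129.2 px

Margins: 10% × 2048 = 204.8 px each, so content = 2048 − 409.6 = 1638.4 px.
12c + 11·8 = 1638.4 → 12c = 1550.4 → c = 129.2 px.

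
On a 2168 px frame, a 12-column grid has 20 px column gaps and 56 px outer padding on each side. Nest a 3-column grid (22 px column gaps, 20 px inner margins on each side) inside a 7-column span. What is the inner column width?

369 px

Take off 112 px of margins, leaving 2056 px.
2056 − 11·20 = 1836; ÷12 gives c = 153 px.
7-column span = 7·153 + 6·20 = 1191 px.
Inner content = 1191 − 2·20 = 1151 px.
1151 − 2·22 = 1107; ÷3 gives d = 369 px.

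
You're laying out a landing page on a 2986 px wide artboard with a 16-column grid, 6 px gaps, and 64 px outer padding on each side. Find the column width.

Take off 128 px of margins, leaving 2858 px.
2858 − 15·6 = 2768; ÷16 gives c = 173 px.

173 px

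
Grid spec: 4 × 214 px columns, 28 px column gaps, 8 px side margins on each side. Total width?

Total width: 2·8 + 4·214 + 3·28 = 956 px.

956 px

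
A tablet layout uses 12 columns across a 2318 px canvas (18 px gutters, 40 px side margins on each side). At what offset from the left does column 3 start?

Inside the margins: 2318 − 80 = 2238 px.
2238 − 11·18 = 2040; ÷12 gives c = 170 px.
Each column+gutter stride is 188 px; 2 of them past the 40 px margin is 40 + 376 = 416 px.

416 px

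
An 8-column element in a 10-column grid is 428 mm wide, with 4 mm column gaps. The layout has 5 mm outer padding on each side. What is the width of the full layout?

8 columns + 7 column gaps: 8c + 7·4 = 428.
8c = 428 − 28 = 400, so c = 50 mm.
Adding margins, columns and gutters: 10 + 500 + 36 = 546 mm.

546 mm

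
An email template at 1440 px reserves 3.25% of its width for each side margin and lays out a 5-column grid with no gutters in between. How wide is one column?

Margins: 3.25% × 1440 = 46.8 px each, so content = 1440 − 93.6 = 1346.4 px.
1346.4 / 5 = 269.28 px per column.

269.28 px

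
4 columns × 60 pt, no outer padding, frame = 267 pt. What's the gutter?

9 pt

4·60 + 3g = 267 → 3g = 27 → g = 9 pt.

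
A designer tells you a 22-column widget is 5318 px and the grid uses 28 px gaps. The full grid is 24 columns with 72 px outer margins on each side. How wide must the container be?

5948 px

5318 − 21·28 = 4730; ÷22 gives c = 215 px.
Container = 2·72 + 24·215 + 23·28 = 144 + 5160 + 644 = 5948 px.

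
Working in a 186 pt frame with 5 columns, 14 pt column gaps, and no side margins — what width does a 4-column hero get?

5c + 4·14 = 186 → 5c = 130 → c = 26 pt.
4-column span = 4·26 + 3·14 = 146 pt.

146 pt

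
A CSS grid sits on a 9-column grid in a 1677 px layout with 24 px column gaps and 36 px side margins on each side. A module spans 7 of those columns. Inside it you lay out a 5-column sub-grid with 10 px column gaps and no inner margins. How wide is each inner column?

Inside the margins: 1677 − 72 = 1605 px.
9c + 8·24 = 1605 → 9c = 1413 → c = 157 px.
7-column span = 7·157 + 6·24 = 1243 px.
5d + 4·10 = 1243 → 5d = 1203 → d = 240.6 px.

240.6 px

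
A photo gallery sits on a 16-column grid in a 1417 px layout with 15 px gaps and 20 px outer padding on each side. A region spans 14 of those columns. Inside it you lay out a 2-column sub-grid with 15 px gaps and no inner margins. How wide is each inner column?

594 px

Inside the margins: 1417 − 40 = 1377 px.
Subtracting 15 gaps of 15 leaves 1152 for 16 columns, so c = 72 px.
14 columns plus 13 gaps: 1008 + 195 = 1203 px.
2d + 1·15 = 1203 → 2d = 1188 → d = 594 px.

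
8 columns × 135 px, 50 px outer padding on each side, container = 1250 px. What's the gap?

Subtract both margins: 1250 − 2·50 = 1150 px.
8·135 + 7g = 1150 → 7g = 70 → g = 10 px.

10 px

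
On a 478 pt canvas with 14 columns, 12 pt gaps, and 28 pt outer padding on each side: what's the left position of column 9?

Content = 478 − 2·28 = 422 pt.
14c + 13·12 = 422 → 14c = 266 → c = 19 pt.
Before column 9: the margin + 8 columns + 8 gaps.
Offset = 28 + 8·(19 + 12) = 28 + 248 = 276 pt.

276 pt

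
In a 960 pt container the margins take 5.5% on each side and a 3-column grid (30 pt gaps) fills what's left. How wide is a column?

264.8 pt

960 × (1 − 2·5.5%) = 960 × 89% = 854.4 pt for the columns.
3 columns + 2 gaps: 3c + 2·30 = 854.4.
3c = 854.4 − 60 = 794.4, so c = 264.8 pt.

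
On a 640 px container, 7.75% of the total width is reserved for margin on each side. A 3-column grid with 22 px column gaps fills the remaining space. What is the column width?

165.6 px

Each margin = 7.75% of 640 = 49.6 px; content = 640 − 2·49.6 = 540.8 px.
Subtracting 2 column gaps of 22 leaves 496.8 for 3 columns, so c = 165.6 px.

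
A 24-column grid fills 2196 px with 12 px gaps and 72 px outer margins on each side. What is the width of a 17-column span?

Take off 144 px of margins, leaving 2052 px.
2052 − 23·12 = 1776; ÷24 gives c = 74 px.
17 columns plus 16 gaps: 1258 + 192 = 1450 px.

1450 px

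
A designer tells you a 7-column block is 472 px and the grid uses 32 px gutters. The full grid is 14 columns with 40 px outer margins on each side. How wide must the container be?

1056 px

Subtracting 6 gutters of 32 leaves 280 for 7 columns, so c = 40 px.
Container = 2·40 + 14·40 + 13·32 = 80 + 560 + 416 = 1056 px.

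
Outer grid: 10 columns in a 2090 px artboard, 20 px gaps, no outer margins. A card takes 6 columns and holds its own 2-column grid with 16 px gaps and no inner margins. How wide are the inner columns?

615 px

10c + 9·20 = 2090 → 10c = 1910 → c = 191 px.
Span of 6: 6·191 + 5·20 = 1146 + 100 = 1246 px.
2 columns + 1 gap: 2d + 1·16 = 1246.
2d = 1246 − 16 = 1230, so d = 615 px.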